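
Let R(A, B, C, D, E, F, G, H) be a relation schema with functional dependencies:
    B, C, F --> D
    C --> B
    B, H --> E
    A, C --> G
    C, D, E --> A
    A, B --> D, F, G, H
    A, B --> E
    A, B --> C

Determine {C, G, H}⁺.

Start with {C, G, H}.
C --> B applies; add {B} → now {B, C, G, H}.
B, H --> E applies; add {E} → now {B, C, E, G, H}.
No further FD applies.

{B, C, E, G, H}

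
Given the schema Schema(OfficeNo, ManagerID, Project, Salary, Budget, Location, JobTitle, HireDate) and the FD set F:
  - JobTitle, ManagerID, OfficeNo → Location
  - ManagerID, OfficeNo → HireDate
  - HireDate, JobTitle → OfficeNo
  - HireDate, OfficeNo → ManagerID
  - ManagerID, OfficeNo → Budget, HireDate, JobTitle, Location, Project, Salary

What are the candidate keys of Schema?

Closure of {HireDate, JobTitle} is {Budget, HireDate, JobTitle, Location, ManagerID, OfficeNo, Project, Salary}, the whole schema; {HireDate, JobTitle} is a candidate key.
Closure of {HireDate, OfficeNo} is {Budget, HireDate, JobTitle, Location, ManagerID, OfficeNo, Project, Salary}, the whole schema; {HireDate, OfficeNo} is a candidate key.
Closure of {ManagerID, OfficeNo} is {Budget, HireDate, JobTitle, Location, ManagerID, OfficeNo, Project, Salary}, the whole schema; {ManagerID, OfficeNo} is a candidate key.
No proper subset of any of these is a key, and no other minimal superkey exists.

{HireDate, JobTitle}, {HireDate, OfficeNo}, {ManagerID, OfficeNo}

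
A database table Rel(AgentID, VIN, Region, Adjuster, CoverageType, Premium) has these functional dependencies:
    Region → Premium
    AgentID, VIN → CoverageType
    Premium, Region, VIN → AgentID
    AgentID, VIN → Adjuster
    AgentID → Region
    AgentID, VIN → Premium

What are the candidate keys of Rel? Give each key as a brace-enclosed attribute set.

{AgentID, VIN}, {Region, VIN}

{VIN} never appears on the right of any FD, so every key must include it.
{AgentID, VIN}⁺ = {Adjuster, AgentID, CoverageType, Premium, Region, VIN} — all of the relation — so {AgentID, VIN} is a candidate key.
{Region, VIN}⁺ = {Adjuster, AgentID, CoverageType, Premium, Region, VIN} — all of the relation — so {Region, VIN} is a candidate key.
Any other superkey properly contains one of these, so there are no further candidate keys.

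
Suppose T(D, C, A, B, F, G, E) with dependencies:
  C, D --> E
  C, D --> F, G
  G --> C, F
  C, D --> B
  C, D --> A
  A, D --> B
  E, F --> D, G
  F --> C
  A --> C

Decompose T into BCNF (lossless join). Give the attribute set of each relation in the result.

Candidate keys of the original relation: {A, D}, {C, D}, {D, F}, {D, G}, {E, F}, {E, G}.
{A, B, C, D, E, F, G}: {G} determines {C, F, G} here but is not a superkey — split on G --> C, F, giving {C, F, G} and {A, B, D, E, G}.
{C, F, G}: {F} determines {C, F} here but is not a superkey — split on F --> C, giving {C, F} and {F, G}.
{C, F} is in BCNF.
{F, G} is in BCNF.
{A, B, D, E, G} is in BCNF.

{A, B, D, E, G}; {C, F}; {F, G}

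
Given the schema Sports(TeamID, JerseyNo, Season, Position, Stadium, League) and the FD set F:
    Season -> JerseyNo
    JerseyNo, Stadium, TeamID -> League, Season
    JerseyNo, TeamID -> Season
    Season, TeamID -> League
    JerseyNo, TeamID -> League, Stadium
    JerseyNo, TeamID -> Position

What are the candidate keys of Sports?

No FD produces {TeamID}, so it must be in every candidate key.
Closure of {JerseyNo, TeamID} is {JerseyNo, League, Position, Season, Stadium, TeamID}, the whole schema; {JerseyNo, TeamID} is a candidate key.
Closure of {Season, TeamID} is {JerseyNo, League, Position, Season, Stadium, TeamID}, the whole schema; {Season, TeamID} is a candidate key.
No proper subset of any of these is a key, and no other minimal superkey exists.

{JerseyNo, TeamID}, {Season, TeamID}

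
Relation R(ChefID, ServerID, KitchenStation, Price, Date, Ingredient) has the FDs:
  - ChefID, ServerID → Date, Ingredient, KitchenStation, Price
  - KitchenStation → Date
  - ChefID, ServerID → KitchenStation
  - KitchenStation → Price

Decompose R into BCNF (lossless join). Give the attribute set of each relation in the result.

Candidate key of the original relation: {ChefID, ServerID}.
In {ChefID, Date, Ingredient, KitchenStation, Price, ServerID}, {KitchenStation} is not a superkey ({KitchenStation}⁺ restricted to this set is {Date, KitchenStation, Price}), so split on KitchenStation → Date, Price into {Date, KitchenStation, Price} and {ChefID, Ingredient, KitchenStation, ServerID}.
{Date, KitchenStation, Price} has no BCNF violation.
{ChefID, Ingredient, KitchenStation, ServerID} has no BCNF violation.

{ChefID, Ingredient, KitchenStation, ServerID}; {Date, KitchenStation, Price}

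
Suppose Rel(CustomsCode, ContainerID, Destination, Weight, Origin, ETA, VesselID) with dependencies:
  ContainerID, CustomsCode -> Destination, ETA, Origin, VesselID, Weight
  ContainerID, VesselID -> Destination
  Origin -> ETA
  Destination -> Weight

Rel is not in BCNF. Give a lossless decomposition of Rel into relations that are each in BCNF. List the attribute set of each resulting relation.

Candidate key of the original relation: {ContainerID, CustomsCode}.
{ContainerID, CustomsCode, Destination, ETA, Origin, VesselID, Weight}: {ContainerID, VesselID} determines {ContainerID, Destination, VesselID, Weight} here but is not a superkey — split on ContainerID, VesselID -> Destination, Weight, giving {ContainerID, Destination, VesselID, Weight} and {ContainerID, CustomsCode, ETA, Origin, VesselID}.
{ContainerID, Destination, VesselID, Weight}: {Destination} determines {Destination, Weight} here but is not a superkey — split on Destination -> Weight, giving {Destination, Weight} and {ContainerID, Destination, VesselID}.
{Destination, Weight}: every determinant is a superkey — BCNF.
{ContainerID, Destination, VesselID}: every determinant is a superkey — BCNF.
{ContainerID, CustomsCode, ETA, Origin, VesselID}: {Origin} determines {ETA, Origin} here but is not a superkey — split on Origin -> ETA, giving {ETA, Origin} and {ContainerID, CustomsCode, Origin, VesselID}.
{ETA, Origin}: every determinant is a superkey — BCNF.
{ContainerID, CustomsCode, Origin, VesselID}: every determinant is a superkey — BCNF.

{ContainerID, CustomsCode, Origin, VesselID}; {ContainerID, Destination, VesselID}; {Destination, Weight}; {ETA, Origin}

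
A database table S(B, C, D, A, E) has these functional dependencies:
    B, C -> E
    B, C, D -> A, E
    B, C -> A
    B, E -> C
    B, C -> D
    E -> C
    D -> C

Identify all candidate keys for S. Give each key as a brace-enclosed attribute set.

{B} never appears on the right of any FD, so every key must include it.
{B, C} is a candidate key since {B, C}⁺ = {A, B, C, D, E} covers every attribute.
{B, D} is a candidate key since {B, D}⁺ = {A, B, C, D, E} covers every attribute.
{B, E} is a candidate key since {B, E}⁺ = {A, B, C, D, E} covers every attribute.
Any other superkey properly contains one of these, so there are no further candidate keys.

{B, C}, {B, D}, {B, E}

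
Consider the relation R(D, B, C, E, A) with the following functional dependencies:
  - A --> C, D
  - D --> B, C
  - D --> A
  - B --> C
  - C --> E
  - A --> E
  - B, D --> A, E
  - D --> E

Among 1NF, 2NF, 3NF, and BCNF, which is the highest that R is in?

Candidate keys: {A}, {D}. Prime attributes: {A, D}.
B --> C: {B}⁺ = {B, C, E}, which is not all of the attributes, so the left side is not a superkey — BCNF is violated.
B --> C determines the non-prime attribute {C} from a non-superkey — 3NF is violated.
All keys have size 1, which rules out partial dependencies — 2NF is satisfied.

2NF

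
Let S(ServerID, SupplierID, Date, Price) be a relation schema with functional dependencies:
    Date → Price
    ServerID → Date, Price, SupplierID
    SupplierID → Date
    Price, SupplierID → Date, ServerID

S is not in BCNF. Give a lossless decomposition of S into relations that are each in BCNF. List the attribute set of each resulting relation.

Candidate keys of the original relation: {ServerID}, {SupplierID}.
{Date, Price, ServerID, SupplierID}: {Date} determines {Date, Price} here but is not a superkey — split on Date → Price, giving {Date, Price} and {Date, ServerID, SupplierID}.
{Date, Price} is in BCNF.
{Date, ServerID, SupplierID} is in BCNF.

{Date, Price}; {Date, ServerID, SupplierID}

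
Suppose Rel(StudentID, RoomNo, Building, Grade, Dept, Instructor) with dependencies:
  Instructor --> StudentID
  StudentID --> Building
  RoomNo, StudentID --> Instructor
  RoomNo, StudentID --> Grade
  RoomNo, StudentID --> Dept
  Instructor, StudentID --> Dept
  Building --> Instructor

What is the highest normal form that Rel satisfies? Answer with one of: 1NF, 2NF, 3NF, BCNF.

1NF

Candidate keys: {Building, RoomNo}, {Instructor, RoomNo}, {RoomNo, StudentID}. Prime attributes: {Building, Instructor, RoomNo, StudentID}.
Instructor --> StudentID: {Instructor}⁺ = {Building, Dept, Instructor, StudentID}, which is not all of the attributes, so the left side is not a superkey — BCNF is violated.
Because {Dept} is non-prime and the left side of Instructor, StudentID --> Dept is not a superkey, the relation is not in 3NF.
The proper key subset {Building} of {Building, RoomNo} determines non-prime {Dept}, so the relation is not even in 2NF.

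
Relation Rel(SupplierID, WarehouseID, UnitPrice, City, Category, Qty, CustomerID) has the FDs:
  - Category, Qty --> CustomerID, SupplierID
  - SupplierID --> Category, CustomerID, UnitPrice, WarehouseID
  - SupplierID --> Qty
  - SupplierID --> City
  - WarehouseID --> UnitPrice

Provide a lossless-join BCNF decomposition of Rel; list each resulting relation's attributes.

Candidate keys of the original relation: {Category, Qty}, {SupplierID}.
{Category, City, CustomerID, Qty, SupplierID, UnitPrice, WarehouseID}: {WarehouseID} determines {UnitPrice, WarehouseID} here but is not a superkey — split on WarehouseID --> UnitPrice, giving {UnitPrice, WarehouseID} and {Category, City, CustomerID, Qty, SupplierID, WarehouseID}.
{UnitPrice, WarehouseID} has no BCNF violation.
{Category, City, CustomerID, Qty, SupplierID, WarehouseID} has no BCNF violation.

{Category, City, CustomerID, Qty, SupplierID, WarehouseID}; {UnitPrice, WarehouseID}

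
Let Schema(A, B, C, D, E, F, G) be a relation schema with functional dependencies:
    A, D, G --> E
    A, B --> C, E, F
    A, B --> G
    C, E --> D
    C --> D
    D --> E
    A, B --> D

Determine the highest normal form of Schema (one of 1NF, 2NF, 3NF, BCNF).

2NF

Candidate key: {A, B}. Prime attributes: {A, B}.
For A, D, G --> E we have {A, D, G}⁺ = {A, D, E, G}; {A, D, G} is not a superkey, so BCNF fails.
Because {E} is non-prime and the left side of A, D, G --> E is not a superkey, the relation is not in 3NF.
No non-prime attribute depends on a proper subset of any candidate key, so 2NF holds.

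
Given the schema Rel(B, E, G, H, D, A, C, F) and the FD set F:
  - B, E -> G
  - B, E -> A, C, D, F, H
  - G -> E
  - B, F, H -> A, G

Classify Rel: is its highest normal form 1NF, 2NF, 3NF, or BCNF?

3NF

Candidate keys: {B, E}, {B, F, H}, {B, G}. Prime attributes: {B, E, F, G, H}.
G -> E breaks BCNF: {G}⁺ = {E, G}, so {G} is not a superkey.
Its right-hand attributes {E} are all prime, as are those of every other non-superkey FD — the relation is in 3NF.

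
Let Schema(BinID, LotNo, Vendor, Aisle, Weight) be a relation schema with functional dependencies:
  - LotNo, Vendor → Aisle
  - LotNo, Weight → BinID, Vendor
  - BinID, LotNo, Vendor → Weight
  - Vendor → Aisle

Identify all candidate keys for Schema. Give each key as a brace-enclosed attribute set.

{LotNo} never appears on the right of any FD, so every key must include it.
{LotNo, Weight}⁺ = {Aisle, BinID, LotNo, Vendor, Weight} — all of the relation — so {LotNo, Weight} is a candidate key.
{BinID, LotNo, Vendor}⁺ = {Aisle, BinID, LotNo, Vendor, Weight} — all of the relation — so {BinID, LotNo, Vendor} is a candidate key.
No proper subset of any of these is a key, and no other minimal superkey exists.

{BinID, LotNo, Vendor}, {LotNo, Weight}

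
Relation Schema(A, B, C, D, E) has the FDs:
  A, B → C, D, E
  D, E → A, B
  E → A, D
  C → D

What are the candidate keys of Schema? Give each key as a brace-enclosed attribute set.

{E}⁺ = {A, B, C, D, E}, which is every attribute, so {E} is a candidate key.
{A, B}⁺ = {A, B, C, D, E}, which is every attribute, so {A, B} is a candidate key.
No proper subset of any of these is a key, and no other minimal superkey exists.

{A, B}, {E}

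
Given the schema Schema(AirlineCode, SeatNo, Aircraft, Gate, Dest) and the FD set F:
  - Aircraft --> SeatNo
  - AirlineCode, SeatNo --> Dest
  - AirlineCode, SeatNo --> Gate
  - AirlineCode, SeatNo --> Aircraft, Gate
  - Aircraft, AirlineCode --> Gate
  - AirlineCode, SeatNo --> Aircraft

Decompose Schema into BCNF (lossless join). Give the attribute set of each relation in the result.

{Aircraft, AirlineCode, Dest, Gate}; {Aircraft, SeatNo}

Candidate keys of the original relation: {Aircraft, AirlineCode}, {AirlineCode, SeatNo}.
In {Aircraft, AirlineCode, Dest, Gate, SeatNo}, {Aircraft} is not a superkey ({Aircraft}⁺ restricted to this set is {Aircraft, SeatNo}), so split on Aircraft --> SeatNo into {Aircraft, SeatNo} and {Aircraft, AirlineCode, Dest, Gate}.
{Aircraft, SeatNo}: every determinant is a superkey — BCNF.
{Aircraft, AirlineCode, Dest, Gate}: every determinant is a superkey — BCNF.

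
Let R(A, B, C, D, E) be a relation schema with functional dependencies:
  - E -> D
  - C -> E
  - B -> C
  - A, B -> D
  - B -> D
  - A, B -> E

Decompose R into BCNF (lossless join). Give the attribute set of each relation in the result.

{A, B}; {B, C}; {C, E}; {D, E}

Candidate key of the original relation: {A, B}.
Within {A, B, C, D, E}: {E}⁺ ∩ {A, B, C, D, E} = {D, E}, not the whole set, so E -> D violates BCNF; decompose into {D, E} and {A, B, C, E}.
{D, E} is in BCNF.
Within {A, B, C, E}: {C}⁺ ∩ {A, B, C, E} = {C, E}, not the whole set, so C -> E violates BCNF; decompose into {C, E} and {A, B, C}.
{C, E} is in BCNF.
Within {A, B, C}: {B}⁺ ∩ {A, B, C} = {B, C}, not the whole set, so B -> C violates BCNF; decompose into {B, C} and {A, B}.
{B, C} is in BCNF.
{A, B} is in BCNF.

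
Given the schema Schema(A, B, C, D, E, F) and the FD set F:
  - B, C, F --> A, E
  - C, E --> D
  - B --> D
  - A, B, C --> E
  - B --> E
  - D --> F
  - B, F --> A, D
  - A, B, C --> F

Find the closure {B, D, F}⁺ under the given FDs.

Start with {B, D, F}.
B --> E applies; add {E} → now {B, D, E, F}.
B, F --> A, D applies; add {A} → now {A, B, D, E, F}.
No further FD applies.

{A, B, D, E, F}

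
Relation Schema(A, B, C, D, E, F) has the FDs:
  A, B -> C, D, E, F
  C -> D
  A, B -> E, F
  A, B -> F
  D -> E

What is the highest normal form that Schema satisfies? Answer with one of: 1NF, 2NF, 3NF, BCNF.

Candidate key: {A, B}. Prime attributes: {A, B}.
For C -> D we have {C}⁺ = {C, D, E}; {C} is not a superkey, so BCNF fails.
C -> D determines the non-prime attribute {D} from a non-superkey — 3NF is violated.
No proper subset of a key has a non-prime attribute in its closure, so there is no partial dependency; 2NF holds.

2NF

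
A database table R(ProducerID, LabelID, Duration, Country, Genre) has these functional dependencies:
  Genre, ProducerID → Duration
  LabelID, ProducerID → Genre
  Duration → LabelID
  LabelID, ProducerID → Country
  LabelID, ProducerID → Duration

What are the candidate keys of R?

No FD produces {ProducerID}, so it must be in every candidate key.
{Duration, ProducerID}⁺ = {Country, Duration, Genre, LabelID, ProducerID}, which is every attribute, so {Duration, ProducerID} is a candidate key.
{Genre, ProducerID}⁺ = {Country, Duration, Genre, LabelID, ProducerID}, which is every attribute, so {Genre, ProducerID} is a candidate key.
{LabelID, ProducerID}⁺ = {Country, Duration, Genre, LabelID, ProducerID}, which is every attribute, so {LabelID, ProducerID} is a candidate key.
Any other superkey properly contains one of these, so there are no further candidate keys.

{Duration, ProducerID}, {Genre, ProducerID}, {LabelID, ProducerID}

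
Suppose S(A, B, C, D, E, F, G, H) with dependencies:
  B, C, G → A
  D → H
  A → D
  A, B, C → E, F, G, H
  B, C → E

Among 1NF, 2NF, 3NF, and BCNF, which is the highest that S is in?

Candidate keys: {A, B, C}, {B, C, G}. Prime attributes: {A, B, C, G}.
For D → H we have {D}⁺ = {D, H}; {D} is not a superkey, so BCNF fails.
D → H determines the non-prime attribute {H} from a non-superkey — 3NF is violated.
Since {A} ⊂ {A, B, C} and {A}⁺ ⊇ {D, H} with {D, H} non-prime, there is a partial dependency; 2NF fails.

1NF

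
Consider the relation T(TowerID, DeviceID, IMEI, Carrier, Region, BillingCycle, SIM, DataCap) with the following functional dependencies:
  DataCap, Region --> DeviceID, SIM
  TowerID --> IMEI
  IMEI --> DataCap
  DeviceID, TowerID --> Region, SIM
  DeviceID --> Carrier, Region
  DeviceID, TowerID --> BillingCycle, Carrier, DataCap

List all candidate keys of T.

{TowerID} never appears on the right of any FD, so every key must include it.
{DeviceID, TowerID}⁺ = {BillingCycle, Carrier, DataCap, DeviceID, IMEI, Region, SIM, TowerID} — all of the relation — so {DeviceID, TowerID} is a candidate key.
{Region, TowerID}⁺ = {BillingCycle, Carrier, DataCap, DeviceID, IMEI, Region, SIM, TowerID} — all of the relation — so {Region, TowerID} is a candidate key.
No proper subset of any of these is a key, and no other minimal superkey exists.

{DeviceID, TowerID}, {Region, TowerID}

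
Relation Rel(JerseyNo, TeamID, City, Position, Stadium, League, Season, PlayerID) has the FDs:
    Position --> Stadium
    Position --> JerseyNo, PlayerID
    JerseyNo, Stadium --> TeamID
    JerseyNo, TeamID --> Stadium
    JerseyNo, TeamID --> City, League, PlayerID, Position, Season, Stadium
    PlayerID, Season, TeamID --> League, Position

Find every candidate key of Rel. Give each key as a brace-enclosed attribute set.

{JerseyNo, Stadium}, {JerseyNo, TeamID}, {PlayerID, Season, TeamID}, {Position}

{Position} is a candidate key since {Position}⁺ = {City, JerseyNo, League, PlayerID, Position, Season, Stadium, TeamID} covers every attribute.
{JerseyNo, Stadium} is a candidate key since {JerseyNo, Stadium}⁺ = {City, JerseyNo, League, PlayerID, Position, Season, Stadium, TeamID} covers every attribute.
{JerseyNo, TeamID} is a candidate key since {JerseyNo, TeamID}⁺ = {City, JerseyNo, League, PlayerID, Position, Season, Stadium, TeamID} covers every attribute.
{PlayerID, Season, TeamID} is a candidate key since {PlayerID, Season, TeamID}⁺ = {City, JerseyNo, League, PlayerID, Position, Season, Stadium, TeamID} covers every attribute.
These are minimal and exhaustive — every other superkey contains one of them.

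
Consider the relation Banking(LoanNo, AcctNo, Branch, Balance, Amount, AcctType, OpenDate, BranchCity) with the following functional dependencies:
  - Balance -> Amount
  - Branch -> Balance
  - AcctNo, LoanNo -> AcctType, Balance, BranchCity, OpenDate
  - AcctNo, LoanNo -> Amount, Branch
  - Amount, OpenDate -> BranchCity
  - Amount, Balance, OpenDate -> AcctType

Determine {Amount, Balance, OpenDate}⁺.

Start with {Amount, Balance, OpenDate}.
Amount, OpenDate -> BranchCity applies; add {BranchCity} → now {Amount, Balance, BranchCity, OpenDate}.
Amount, Balance, OpenDate -> AcctType applies; add {AcctType} → now {AcctType, Amount, Balance, BranchCity, OpenDate}.
No further FD applies.

{AcctType, Amount, Balance, BranchCity, OpenDate}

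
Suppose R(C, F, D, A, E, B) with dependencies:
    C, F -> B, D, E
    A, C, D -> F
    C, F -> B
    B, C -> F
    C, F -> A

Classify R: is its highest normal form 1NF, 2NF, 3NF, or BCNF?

BCNF

Candidate keys: {A, C, D}, {B, C}, {C, F}. Prime attributes: {A, B, C, D, F}.
Every FD has a superkey on the left, so the relation is in BCNF.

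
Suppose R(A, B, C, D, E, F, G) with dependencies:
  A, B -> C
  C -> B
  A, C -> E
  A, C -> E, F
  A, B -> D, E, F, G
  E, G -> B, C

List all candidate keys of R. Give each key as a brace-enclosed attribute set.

{A, B}, {A, C}, {A, E, G}

{A} never appears on the right of any FD, so every key must include it.
{A, B} is a candidate key since {A, B}⁺ = {A, B, C, D, E, F, G} covers every attribute.
{A, C} is a candidate key since {A, C}⁺ = {A, B, C, D, E, F, G} covers every attribute.
{A, E, G} is a candidate key since {A, E, G}⁺ = {A, B, C, D, E, F, G} covers every attribute.
These are minimal and exhaustive — every other superkey contains one of them.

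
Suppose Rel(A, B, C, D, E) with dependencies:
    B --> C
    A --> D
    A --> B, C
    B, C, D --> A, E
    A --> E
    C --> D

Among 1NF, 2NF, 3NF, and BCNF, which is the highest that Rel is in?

Candidate keys: {A}, {B}. Prime attributes: {A, B}.
C --> D breaks BCNF: {C}⁺ = {C, D}, so {C} is not a superkey.
C --> D has non-prime {D} on the right and a non-superkey on the left, so 3NF fails.
Every candidate key is a single attribute, so no partial dependency is possible; 2NF holds.

2NF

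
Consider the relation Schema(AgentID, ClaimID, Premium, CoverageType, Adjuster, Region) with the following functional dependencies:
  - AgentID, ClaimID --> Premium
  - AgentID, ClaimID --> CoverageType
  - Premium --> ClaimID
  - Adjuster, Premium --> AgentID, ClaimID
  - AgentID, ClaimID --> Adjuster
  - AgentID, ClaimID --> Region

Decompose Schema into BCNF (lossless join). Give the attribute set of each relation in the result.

{Adjuster, AgentID, CoverageType, Premium, Region}; {ClaimID, Premium}

Candidate keys of the original relation: {Adjuster, Premium}, {AgentID, ClaimID}, {AgentID, Premium}.
In {Adjuster, AgentID, ClaimID, CoverageType, Premium, Region}, {Premium} is not a superkey ({Premium}⁺ restricted to this set is {ClaimID, Premium}), so split on Premium --> ClaimID into {ClaimID, Premium} and {Adjuster, AgentID, CoverageType, Premium, Region}.
{ClaimID, Premium} has no BCNF violation.
{Adjuster, AgentID, CoverageType, Premium, Region} has no BCNF violation.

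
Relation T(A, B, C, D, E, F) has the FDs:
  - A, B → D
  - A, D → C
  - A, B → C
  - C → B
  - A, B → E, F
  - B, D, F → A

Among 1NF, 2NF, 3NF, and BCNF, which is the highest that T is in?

Candidate keys: {A, B}, {A, C}, {A, D}, {B, D, F}, {C, D, F}. Prime attributes: {A, B, C, D, F}.
C → B breaks BCNF: {C}⁺ = {B, C}, so {C} is not a superkey.
Since {B} ⊆ prime attributes and every other non-superkey FD also has a prime right side, the schema is in 3NF.

3NF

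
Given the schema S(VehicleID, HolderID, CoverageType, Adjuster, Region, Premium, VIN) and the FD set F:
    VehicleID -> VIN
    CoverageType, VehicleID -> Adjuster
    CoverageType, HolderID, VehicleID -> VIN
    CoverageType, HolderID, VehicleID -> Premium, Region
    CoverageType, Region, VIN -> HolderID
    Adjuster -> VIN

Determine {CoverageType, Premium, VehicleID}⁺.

{Adjuster, CoverageType, Premium, VIN, VehicleID}

Start with {CoverageType, Premium, VehicleID}.
VehicleID -> VIN applies; add {VIN} → now {CoverageType, Premium, VIN, VehicleID}.
CoverageType, VehicleID -> Adjuster applies; add {Adjuster} → now {Adjuster, CoverageType, Premium, VIN, VehicleID}.
No further FD applies.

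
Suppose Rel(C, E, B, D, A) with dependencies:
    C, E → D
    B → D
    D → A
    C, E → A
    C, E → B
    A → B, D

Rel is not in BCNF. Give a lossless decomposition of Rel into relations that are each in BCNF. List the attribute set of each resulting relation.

Candidate key of the original relation: {C, E}.
{A, B, C, D, E}: {B} determines {A, B, D} here but is not a superkey — split on B → A, D, giving {A, B, D} and {B, C, E}.
{A, B, D}: every determinant is a superkey — BCNF.
{B, C, E}: every determinant is a superkey — BCNF.

{A, B, D}; {B, C, E}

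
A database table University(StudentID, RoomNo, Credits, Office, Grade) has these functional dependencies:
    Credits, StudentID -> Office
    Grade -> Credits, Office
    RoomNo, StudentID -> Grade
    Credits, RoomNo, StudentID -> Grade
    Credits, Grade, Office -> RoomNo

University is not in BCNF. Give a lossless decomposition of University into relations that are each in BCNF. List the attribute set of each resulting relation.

Candidate keys of the original relation: {Grade, StudentID}, {RoomNo, StudentID}.
Within {Credits, Grade, Office, RoomNo, StudentID}: {Credits, StudentID}⁺ ∩ {Credits, Grade, Office, RoomNo, StudentID} = {Credits, Office, StudentID}, not the whole set, so Credits, StudentID -> Office violates BCNF; decompose into {Credits, Office, StudentID} and {Credits, Grade, RoomNo, StudentID}.
{Credits, Office, StudentID} is in BCNF.
Within {Credits, Grade, RoomNo, StudentID}: {Grade}⁺ ∩ {Credits, Grade, RoomNo, StudentID} = {Credits, Grade, RoomNo}, not the whole set, so Grade -> Credits, RoomNo violates BCNF; decompose into {Credits, Grade, RoomNo} and {Grade, StudentID}.
{Credits, Grade, RoomNo} is in BCNF.
{Grade, StudentID} is in BCNF.

{Credits, Grade, RoomNo}; {Credits, Office, StudentID}; {Grade, StudentID}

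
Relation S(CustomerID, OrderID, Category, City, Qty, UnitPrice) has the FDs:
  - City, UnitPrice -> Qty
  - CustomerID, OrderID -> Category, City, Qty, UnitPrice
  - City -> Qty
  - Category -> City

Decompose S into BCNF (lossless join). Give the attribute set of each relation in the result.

{Category, City}; {Category, CustomerID, OrderID, UnitPrice}; {City, Qty}; {City, UnitPrice}

Candidate key of the original relation: {CustomerID, OrderID}.
In {Category, City, CustomerID, OrderID, Qty, UnitPrice}, {City, UnitPrice} is not a superkey ({City, UnitPrice}⁺ restricted to this set is {City, Qty, UnitPrice}), so split on City, UnitPrice -> Qty into {City, Qty, UnitPrice} and {Category, City, CustomerID, OrderID, UnitPrice}.
In {City, Qty, UnitPrice}, {City} is not a superkey ({City}⁺ restricted to this set is {City, Qty}), so split on City -> Qty into {City, Qty} and {City, UnitPrice}.
{City, Qty}: every determinant is a superkey — BCNF.
{City, UnitPrice}: every determinant is a superkey — BCNF.
In {Category, City, CustomerID, OrderID, UnitPrice}, {Category} is not a superkey ({Category}⁺ restricted to this set is {Category, City}), so split on Category -> City into {Category, City} and {Category, CustomerID, OrderID, UnitPrice}.
{Category, City}: every determinant is a superkey — BCNF.
{Category, CustomerID, OrderID, UnitPrice}: every determinant is a superkey — BCNF.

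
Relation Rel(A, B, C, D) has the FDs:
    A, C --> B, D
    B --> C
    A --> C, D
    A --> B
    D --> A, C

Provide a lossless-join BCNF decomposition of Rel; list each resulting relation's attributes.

{A, B, D}; {B, C}

Candidate keys of the original relation: {A}, {D}.
Within {A, B, C, D}: {B}⁺ ∩ {A, B, C, D} = {B, C}, not the whole set, so B --> C violates BCNF; decompose into {B, C} and {A, B, D}.
{B, C} has no BCNF violation.
{A, B, D} has no BCNF violation.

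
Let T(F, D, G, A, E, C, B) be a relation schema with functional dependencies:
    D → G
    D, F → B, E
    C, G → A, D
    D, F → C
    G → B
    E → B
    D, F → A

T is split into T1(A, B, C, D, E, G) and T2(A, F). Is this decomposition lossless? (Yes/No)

T1 ∩ T2 = {A}; its closure under F is {A}.
The closure covers neither T1 nor T2 entirely; the join is not lossless.

No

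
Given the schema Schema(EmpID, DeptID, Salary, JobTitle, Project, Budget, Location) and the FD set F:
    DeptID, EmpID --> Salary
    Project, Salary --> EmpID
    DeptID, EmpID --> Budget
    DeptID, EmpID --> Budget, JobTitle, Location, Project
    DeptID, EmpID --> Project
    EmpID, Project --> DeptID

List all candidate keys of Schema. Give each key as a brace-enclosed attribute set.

Closure of {DeptID, EmpID} is {Budget, DeptID, EmpID, JobTitle, Location, Project, Salary}, the whole schema; {DeptID, EmpID} is a candidate key.
Closure of {EmpID, Project} is {Budget, DeptID, EmpID, JobTitle, Location, Project, Salary}, the whole schema; {EmpID, Project} is a candidate key.
Closure of {Project, Salary} is {Budget, DeptID, EmpID, JobTitle, Location, Project, Salary}, the whole schema; {Project, Salary} is a candidate key.
These are minimal and exhaustive — every other superkey contains one of them.

{DeptID, EmpID}, {EmpID, Project}, {Project, Salary}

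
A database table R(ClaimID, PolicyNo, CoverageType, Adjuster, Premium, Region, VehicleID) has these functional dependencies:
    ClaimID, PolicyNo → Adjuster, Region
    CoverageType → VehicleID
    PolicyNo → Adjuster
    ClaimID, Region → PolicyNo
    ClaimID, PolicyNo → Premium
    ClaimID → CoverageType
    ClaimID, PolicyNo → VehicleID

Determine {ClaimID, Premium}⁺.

{ClaimID, CoverageType, Premium, VehicleID}

Start with {ClaimID, Premium}.
ClaimID → CoverageType applies; add {CoverageType} → now {ClaimID, CoverageType, Premium}.
CoverageType → VehicleID applies; add {VehicleID} → now {ClaimID, CoverageType, Premium, VehicleID}.
No further FD applies.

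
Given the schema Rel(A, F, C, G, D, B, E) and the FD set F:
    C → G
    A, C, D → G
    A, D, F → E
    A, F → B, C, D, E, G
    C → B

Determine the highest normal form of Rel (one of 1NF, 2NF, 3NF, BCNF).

2NF

Candidate key: {A, F}. Prime attributes: {A, F}.
C → G breaks BCNF: {C}⁺ = {B, C, G}, so {C} is not a superkey.
C → G has non-prime {G} on the right and a non-superkey on the left, so 3NF fails.
No proper subset of a key has a non-prime attribute in its closure, so there is no partial dependency; 2NF holds.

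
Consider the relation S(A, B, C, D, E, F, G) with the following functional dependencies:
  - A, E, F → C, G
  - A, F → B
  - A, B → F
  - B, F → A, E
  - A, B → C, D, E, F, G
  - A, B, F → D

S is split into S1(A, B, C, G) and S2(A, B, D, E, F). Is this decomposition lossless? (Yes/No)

Common attributes: {A, B}; their closure is {A, B, C, D, E, F, G}.
S1 is contained in that closure, so S1 ∩ S2 → S1 holds and the join is lossless.

Yes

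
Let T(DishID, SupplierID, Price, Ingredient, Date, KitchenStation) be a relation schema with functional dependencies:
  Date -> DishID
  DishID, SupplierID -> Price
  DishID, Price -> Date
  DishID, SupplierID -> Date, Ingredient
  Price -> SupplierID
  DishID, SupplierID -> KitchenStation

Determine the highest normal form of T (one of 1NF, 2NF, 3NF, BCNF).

Candidate keys: {Date, Price}, {Date, SupplierID}, {DishID, Price}, {DishID, SupplierID}. Prime attributes: {Date, DishID, Price, SupplierID}.
Date -> DishID: {Date}⁺ = {Date, DishID}, which is not all of the attributes, so the left side is not a superkey — BCNF is violated.
Since {DishID} ⊆ prime attributes and every other non-superkey FD also has a prime right side, the schema is in 3NF.

3NF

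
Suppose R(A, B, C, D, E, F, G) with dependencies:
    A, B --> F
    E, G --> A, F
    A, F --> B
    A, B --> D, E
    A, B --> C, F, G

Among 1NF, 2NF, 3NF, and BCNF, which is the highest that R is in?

Candidate keys: {A, B}, {A, F}, {E, G}. Prime attributes: {A, B, E, F, G}.
Every FD has a superkey on the left, so the relation is in BCNF.

BCNF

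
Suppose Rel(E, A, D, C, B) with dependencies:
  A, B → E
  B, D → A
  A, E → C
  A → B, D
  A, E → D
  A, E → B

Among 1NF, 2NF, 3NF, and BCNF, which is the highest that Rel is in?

BCNF

Candidate keys: {A}, {B, D}. Prime attributes: {A, B, D}.
The left-hand side of every FD is a superkey, so BCNF is satisfied.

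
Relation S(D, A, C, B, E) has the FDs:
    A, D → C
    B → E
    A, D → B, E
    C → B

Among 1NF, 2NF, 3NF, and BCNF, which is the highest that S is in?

2NF

Candidate key: {A, D}. Prime attributes: {A, D}.
B → E: {B}⁺ = {B, E}, which is not all of the attributes, so the left side is not a superkey — BCNF is violated.
B → E determines the non-prime attribute {E} from a non-superkey — 3NF is violated.
Checking every proper subset of each key, none determines a non-prime attribute — 2NF is satisfied.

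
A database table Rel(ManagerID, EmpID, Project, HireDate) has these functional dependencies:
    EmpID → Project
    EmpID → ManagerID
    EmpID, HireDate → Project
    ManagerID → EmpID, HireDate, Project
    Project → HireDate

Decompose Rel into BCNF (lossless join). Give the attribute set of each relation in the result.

{EmpID, ManagerID, Project}; {HireDate, Project}

Candidate keys of the original relation: {EmpID}, {ManagerID}.
In {EmpID, HireDate, ManagerID, Project}, {Project} is not a superkey ({Project}⁺ restricted to this set is {HireDate, Project}), so split on Project → HireDate into {HireDate, Project} and {EmpID, ManagerID, Project}.
{HireDate, Project} has no BCNF violation.
{EmpID, ManagerID, Project} has no BCNF violation.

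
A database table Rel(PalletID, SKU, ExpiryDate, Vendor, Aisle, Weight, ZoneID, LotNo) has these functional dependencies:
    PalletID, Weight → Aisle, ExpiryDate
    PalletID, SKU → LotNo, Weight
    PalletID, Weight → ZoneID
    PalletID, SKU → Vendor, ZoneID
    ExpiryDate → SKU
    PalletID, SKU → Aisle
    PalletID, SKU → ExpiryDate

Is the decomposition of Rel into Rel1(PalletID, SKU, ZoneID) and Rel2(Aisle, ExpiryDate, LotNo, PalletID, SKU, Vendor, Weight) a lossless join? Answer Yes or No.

Rel1 ∩ Rel2 = {PalletID, SKU}; its closure under F is {Aisle, ExpiryDate, LotNo, PalletID, SKU, Vendor, Weight, ZoneID}.
Rel1 is contained in that closure, so Rel1 ∩ Rel2 → Rel1 holds and the join is lossless.

Yes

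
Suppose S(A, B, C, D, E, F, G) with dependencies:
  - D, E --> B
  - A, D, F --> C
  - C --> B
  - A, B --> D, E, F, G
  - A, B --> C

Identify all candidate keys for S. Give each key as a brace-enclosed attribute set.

No FD produces {A}, so it must be in every candidate key.
{A, B}⁺ = {A, B, C, D, E, F, G}, which is every attribute, so {A, B} is a candidate key.
{A, C}⁺ = {A, B, C, D, E, F, G}, which is every attribute, so {A, C} is a candidate key.
{A, D, E}⁺ = {A, B, C, D, E, F, G}, which is every attribute, so {A, D, E} is a candidate key.
{A, D, F}⁺ = {A, B, C, D, E, F, G}, which is every attribute, so {A, D, F} is a candidate key.
Any other superkey properly contains one of these, so there are no further candidate keys.

{A, B}, {A, C}, {A, D, E}, {A, D, F}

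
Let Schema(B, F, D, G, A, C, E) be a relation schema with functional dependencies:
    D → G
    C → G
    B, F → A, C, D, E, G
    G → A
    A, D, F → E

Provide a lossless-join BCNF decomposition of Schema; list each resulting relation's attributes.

{A, G}; {B, C, D, F}; {D, E, F}; {D, G}

Candidate key of the original relation: {B, F}.
Within {A, B, C, D, E, F, G}: {D}⁺ ∩ {A, B, C, D, E, F, G} = {A, D, G}, not the whole set, so D → A, G violates BCNF; decompose into {A, D, G} and {B, C, D, E, F}.
Within {A, D, G}: {G}⁺ ∩ {A, D, G} = {A, G}, not the whole set, so G → A violates BCNF; decompose into {A, G} and {D, G}.
{A, G}: every determinant is a superkey — BCNF.
{D, G}: every determinant is a superkey — BCNF.
Within {B, C, D, E, F}: {D, F}⁺ ∩ {B, C, D, E, F} = {D, E, F}, not the whole set, so D, F → E violates BCNF; decompose into {D, E, F} and {B, C, D, F}.
{D, E, F}: every determinant is a superkey — BCNF.
{B, C, D, F}: every determinant is a superkey — BCNF.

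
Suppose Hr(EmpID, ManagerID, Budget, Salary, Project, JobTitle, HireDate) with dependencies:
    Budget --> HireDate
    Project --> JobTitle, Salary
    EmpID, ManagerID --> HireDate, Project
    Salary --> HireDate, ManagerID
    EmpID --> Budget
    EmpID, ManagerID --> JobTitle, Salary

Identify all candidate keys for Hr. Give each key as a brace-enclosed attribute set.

{EmpID, ManagerID}, {EmpID, Project}, {EmpID, Salary}

No FD produces {EmpID}, so it must be in every candidate key.
{EmpID, ManagerID}⁺ = {Budget, EmpID, HireDate, JobTitle, ManagerID, Project, Salary}, which is every attribute, so {EmpID, ManagerID} is a candidate key.
{EmpID, Project}⁺ = {Budget, EmpID, HireDate, JobTitle, ManagerID, Project, Salary}, which is every attribute, so {EmpID, Project} is a candidate key.
{EmpID, Salary}⁺ = {Budget, EmpID, HireDate, JobTitle, ManagerID, Project, Salary}, which is every attribute, so {EmpID, Salary} is a candidate key.
No proper subset of any of these is a key, and no other minimal superkey exists.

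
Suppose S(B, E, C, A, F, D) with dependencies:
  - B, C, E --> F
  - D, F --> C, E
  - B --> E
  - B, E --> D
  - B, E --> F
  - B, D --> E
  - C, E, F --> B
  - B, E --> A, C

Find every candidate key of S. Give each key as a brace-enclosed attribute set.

Closure of {B} is {A, B, C, D, E, F}, the whole schema; {B} is a candidate key.
Closure of {D, F} is {A, B, C, D, E, F}, the whole schema; {D, F} is a candidate key.
Closure of {C, E, F} is {A, B, C, D, E, F}, the whole schema; {C, E, F} is a candidate key.
No proper subset of any of these is a key, and no other minimal superkey exists.

{B}, {C, E, F}, {D, F}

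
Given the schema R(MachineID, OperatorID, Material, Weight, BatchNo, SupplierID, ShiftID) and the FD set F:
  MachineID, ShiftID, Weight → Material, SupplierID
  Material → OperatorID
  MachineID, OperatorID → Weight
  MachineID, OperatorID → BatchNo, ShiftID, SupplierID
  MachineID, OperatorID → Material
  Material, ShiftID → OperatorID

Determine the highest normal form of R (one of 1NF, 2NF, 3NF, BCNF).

3NF

Candidate keys: {MachineID, Material}, {MachineID, OperatorID}, {MachineID, ShiftID, Weight}. Prime attributes: {MachineID, Material, OperatorID, ShiftID, Weight}.
For Material → OperatorID we have {Material}⁺ = {Material, OperatorID}; {Material} is not a superkey, so BCNF fails.
But every attribute on its right side ({OperatorID}) is prime, and the same holds for every other non-superkey FD, so 3NF still holds.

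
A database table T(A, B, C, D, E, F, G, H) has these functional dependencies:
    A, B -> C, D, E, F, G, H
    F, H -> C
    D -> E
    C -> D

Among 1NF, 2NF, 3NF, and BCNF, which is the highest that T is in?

Candidate key: {A, B}. Prime attributes: {A, B}.
For F, H -> C we have {F, H}⁺ = {C, D, E, F, H}; {F, H} is not a superkey, so BCNF fails.
F, H -> C has non-prime {C} on the right and a non-superkey on the left, so 3NF fails.
Checking every proper subset of each key, none determines a non-prime attribute — 2NF is satisfied.

2NF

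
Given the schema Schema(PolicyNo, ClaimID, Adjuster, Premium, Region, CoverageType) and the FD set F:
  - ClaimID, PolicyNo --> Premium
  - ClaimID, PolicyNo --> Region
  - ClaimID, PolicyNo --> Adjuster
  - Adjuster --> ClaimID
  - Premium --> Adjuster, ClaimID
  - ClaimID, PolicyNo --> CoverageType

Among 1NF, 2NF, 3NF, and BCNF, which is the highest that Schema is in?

3NF

Candidate keys: {Adjuster, PolicyNo}, {ClaimID, PolicyNo}, {PolicyNo, Premium}. Prime attributes: {Adjuster, ClaimID, PolicyNo, Premium}.
Adjuster --> ClaimID: {Adjuster}⁺ = {Adjuster, ClaimID}, which is not all of the attributes, so the left side is not a superkey — BCNF is violated.
But every attribute on its right side ({ClaimID}) is prime, and the same holds for every other non-superkey FD, so 3NF still holds.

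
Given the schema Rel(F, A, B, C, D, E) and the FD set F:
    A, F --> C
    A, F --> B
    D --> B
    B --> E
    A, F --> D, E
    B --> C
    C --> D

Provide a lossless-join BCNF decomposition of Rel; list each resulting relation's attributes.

{A, D, F}; {B, C, D, E}

Candidate key of the original relation: {A, F}.
{A, B, C, D, E, F}: {D} determines {B, C, D, E} here but is not a superkey — split on D --> B, C, E, giving {B, C, D, E} and {A, D, F}.
{B, C, D, E} is in BCNF.
{A, D, F} is in BCNF.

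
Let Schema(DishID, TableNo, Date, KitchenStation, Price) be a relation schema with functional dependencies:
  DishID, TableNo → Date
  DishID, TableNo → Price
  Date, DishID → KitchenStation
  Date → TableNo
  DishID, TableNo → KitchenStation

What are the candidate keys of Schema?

No FD produces {DishID}, so it must be in every candidate key.
{Date, DishID}⁺ = {Date, DishID, KitchenStation, Price, TableNo}, which is every attribute, so {Date, DishID} is a candidate key.
{DishID, TableNo}⁺ = {Date, DishID, KitchenStation, Price, TableNo}, which is every attribute, so {DishID, TableNo} is a candidate key.
Any other superkey properly contains one of these, so there are no further candidate keys.

{Date, DishID}, {DishID, TableNo}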